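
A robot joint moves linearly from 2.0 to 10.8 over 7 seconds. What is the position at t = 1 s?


s = t/T = 1/7 = 0.1429
p(t) = p0 + (pf-p0)*s
= 2.0 + (10.8 - 2.0) * 0.1429
= 3.2571


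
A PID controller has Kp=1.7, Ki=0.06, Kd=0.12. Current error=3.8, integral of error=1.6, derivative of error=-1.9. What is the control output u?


u = Kp*e + Ki*int(e) + Kd*de/dt
= 1.7*3.8 + 0.06*1.6 + 0.12*(-1.9)
= 6.46 + 0.096 + -0.228
= 6.328


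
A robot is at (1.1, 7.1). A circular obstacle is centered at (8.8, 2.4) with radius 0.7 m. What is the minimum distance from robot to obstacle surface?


center_dist = sqrt((1.1-8.8)^2 + (7.1-2.4)^2)
= sqrt(59.29 + 22.09)
= 9.0211
min_dist = center_dist - radius = 9.0211 - 0.7 = 8.3211 m


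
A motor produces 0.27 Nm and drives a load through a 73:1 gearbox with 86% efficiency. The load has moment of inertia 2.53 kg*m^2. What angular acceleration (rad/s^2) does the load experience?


tau_out = tau_motor * N * eta
= 0.27 * 73 * 0.86 = 16.9506 Nm
alpha = tau_out / I = 16.9506 / 2.53
= 6.6998 rad/s^2


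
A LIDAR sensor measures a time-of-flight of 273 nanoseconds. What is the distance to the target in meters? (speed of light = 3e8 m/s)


tof = 273 ns = 2.73e-07 s
dist = c * tof / 2
= 3e8 * 2.73e-07 / 2
= 40.95 m


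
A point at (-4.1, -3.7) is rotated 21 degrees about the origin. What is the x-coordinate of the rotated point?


x' = x*cos(theta) - y*sin(theta)
cos(21 deg) = 0.9336, sin(21 deg) = 0.3584
x' = -4.1 * 0.9336 - -3.7 * 0.3584
= -3.8277 - -1.326
= -2.5017


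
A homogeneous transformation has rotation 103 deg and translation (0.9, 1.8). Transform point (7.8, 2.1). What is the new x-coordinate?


x' = cos(theta)*px - sin(theta)*py + tx
= -0.225*7.8 - 0.9744*2.1 + 0.9
= -2.9008


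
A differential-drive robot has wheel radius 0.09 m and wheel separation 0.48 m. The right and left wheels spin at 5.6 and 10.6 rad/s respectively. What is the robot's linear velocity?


vR = r*wR = 0.09*5.6 = 0.504 m/s
vL = r*wL = 0.09*10.6 = 0.954 m/s
v = (vR+vL)/2 = 0.729 m/s
omega = (vR-vL)/L = -0.9375 rad/s
linear velocity = 0.729 m/s


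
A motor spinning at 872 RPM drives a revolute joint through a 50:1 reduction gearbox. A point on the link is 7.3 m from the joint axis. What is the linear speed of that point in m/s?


omega_motor = 872 * 2*pi/60 = 91.3156 rad/s
omega_joint = omega_motor / 50 = 1.8263 rad/s
v = omega_joint * r = 1.8263 * 7.3
= 13.3321 m/s


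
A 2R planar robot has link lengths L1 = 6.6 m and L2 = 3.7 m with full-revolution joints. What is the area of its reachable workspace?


r_max = L1 + L2 = 10.3 m
r_min = |L1 - L2| = 2.9 m
Area = pi*(r_max^2 - r_min^2)
= pi*(106.09 - 8.41)
= pi * 97.68
= 306.8708 m^2


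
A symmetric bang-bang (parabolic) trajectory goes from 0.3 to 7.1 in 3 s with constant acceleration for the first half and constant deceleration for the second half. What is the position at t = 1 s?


Symmetric rest-to-rest: each phase covers (pf-p0)/2 in time T/2. 0.5*a*(T/2)^2 = (pf-p0)/2 => a = 4*(pf-p0)/T^2
a = 4*(7.1-0.3)/3^2 = 3.0222
t = 1 is in the acceleration phase (t <= T/2).
p = p0 + 0.5*a*t^2 = 0.3 + 0.5*3.0222*1^2
= 1.8111


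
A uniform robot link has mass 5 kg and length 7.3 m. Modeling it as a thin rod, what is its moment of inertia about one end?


I = (1/3) * m * L^2
= (1/3) * 5 * 7.3^2
= 0.333333 * 5 * 53.29
= 88.8167 kg*m^2


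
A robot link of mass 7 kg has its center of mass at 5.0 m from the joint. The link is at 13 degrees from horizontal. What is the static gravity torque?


tau = m*g*L*cos(angle)
= 7 * 9.81 * 5.0 * cos(13 deg)
= 7 * 9.81 * 5.0 * 0.9744
= 334.55 Nm


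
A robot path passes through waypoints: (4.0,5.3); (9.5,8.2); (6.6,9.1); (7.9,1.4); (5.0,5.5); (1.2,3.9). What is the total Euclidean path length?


Segment lengths:
  seg1 = sqrt((5.5)^2 + (2.9)^2) = 6.2177
  seg2 = sqrt((-2.9)^2 + (0.9)^2) = 3.0364
  seg3 = sqrt((1.3)^2 + (-7.7)^2) = 7.809
  seg4 = sqrt((-2.9)^2 + (4.1)^2) = 5.022
  seg5 = sqrt((-3.8)^2 + (-1.6)^2) = 4.1231
Total = 26.2082


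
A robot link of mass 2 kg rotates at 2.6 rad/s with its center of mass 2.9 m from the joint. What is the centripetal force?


F = m * omega^2 * r
= 2 * 2.6^2 * 2.9
= 2 * 6.76 * 2.9
= 39.208 N


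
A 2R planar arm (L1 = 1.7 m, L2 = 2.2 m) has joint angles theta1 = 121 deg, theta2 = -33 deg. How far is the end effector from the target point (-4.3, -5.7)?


End effector via forward kinematics:
x = L1*cos(t1) + L2*cos(t1+t2) = -0.7988
y = L1*sin(t1) + L2*sin(t1+t2) = 3.6558
Distance to target:
d = sqrt((-4.3 - -0.7988)^2 + (-5.7 - 3.6558)^2)
= sqrt(12.2585 + 87.5318)
= 9.9895 m


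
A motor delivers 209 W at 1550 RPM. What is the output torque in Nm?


omega = 1550 * 2*pi/60 = 162.3156 rad/s
tau = P / omega = 209 / 162.3156
= 1.2876 Nm


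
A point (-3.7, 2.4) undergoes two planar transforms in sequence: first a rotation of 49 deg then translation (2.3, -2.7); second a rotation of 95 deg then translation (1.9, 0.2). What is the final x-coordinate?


After transform 1:
x1 = cos(49)*-3.7 - sin(49)*2.4 + 2.3 = -1.9387
y1 = sin(49)*-3.7 + cos(49)*2.4 + -2.7 = -3.9179
After transform 2:
x2 = cos(95)*-1.9387 - sin(95)*-3.9179 + 1.9
= 5.9719


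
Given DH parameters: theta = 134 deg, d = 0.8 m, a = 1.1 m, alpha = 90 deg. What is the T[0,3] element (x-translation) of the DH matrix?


T[0,3] = a * cos(theta)
= 1.1 * cos(134 deg)
= 1.1 * -0.6947
= -0.7641


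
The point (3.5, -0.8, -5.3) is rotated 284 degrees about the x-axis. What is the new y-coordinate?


Rotation about x-axis: y' = y*cos(theta) - z*sin(theta)
= -0.8 * 0.2419 - -5.3 * -0.9703
= -5.3361


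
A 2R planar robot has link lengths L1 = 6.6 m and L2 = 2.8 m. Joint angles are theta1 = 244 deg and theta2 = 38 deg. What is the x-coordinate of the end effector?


Convert angles to radians: theta1 = 4.2586, theta2 = 0.6632
x = L1*cos(theta1) + L2*cos(theta1+theta2)
x = -2.8932 + 0.5822
x = -2.3111


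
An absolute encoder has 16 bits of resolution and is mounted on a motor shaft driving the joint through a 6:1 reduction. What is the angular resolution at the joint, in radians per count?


counts = 2^16 = 65536
effective counts at joint = 65536 * 6 = 393216
resolution = 2*pi / 393216
= 1.5979e-05 rad/count


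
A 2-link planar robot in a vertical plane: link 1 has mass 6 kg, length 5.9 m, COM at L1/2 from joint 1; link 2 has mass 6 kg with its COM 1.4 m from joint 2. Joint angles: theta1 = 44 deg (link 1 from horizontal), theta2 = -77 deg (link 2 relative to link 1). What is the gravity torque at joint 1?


Horizontal distance from joint 1 to link-1 COM:
  x_c1 = (L1/2)*cos(t1) = 2.95 * 0.7193 = 2.1221 m
Horizontal distance from joint 1 to link-2 COM:
  x_c2 = L1*cos(t1) + Lc2*cos(t1+t2)
       = 5.9*0.7193 + 1.4*0.8387 = 5.4182 m
tau1 = m1*g*x_c1 + m2*g*x_c2
     = 6*9.81*2.1221 + 6*9.81*5.4182
     = 124.904 + 318.9178
     = 443.8218 Nm


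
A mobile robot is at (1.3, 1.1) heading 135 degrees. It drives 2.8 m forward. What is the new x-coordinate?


x_new = x0 + d*cos(theta)
= 1.3 + 2.8*cos(135)
= 1.3 + -1.9799
= -0.6799


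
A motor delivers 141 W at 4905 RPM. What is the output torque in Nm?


omega = 4905 * 2*pi/60 = 513.6504 rad/s
tau = P / omega = 141 / 513.6504
= 0.2745 Nm


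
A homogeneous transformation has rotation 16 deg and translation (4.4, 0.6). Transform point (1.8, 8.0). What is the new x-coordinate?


x' = cos(theta)*px - sin(theta)*py + tx
= 0.9613*1.8 - 0.2756*8.0 + 4.4
= 3.9252


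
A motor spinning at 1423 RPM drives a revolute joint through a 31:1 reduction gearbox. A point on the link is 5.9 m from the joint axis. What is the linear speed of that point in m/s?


omega_motor = 1423 * 2*pi/60 = 149.0162 rad/s
omega_joint = omega_motor / 31 = 4.807 rad/s
v = omega_joint * r = 4.807 * 5.9
= 28.3611 m/s


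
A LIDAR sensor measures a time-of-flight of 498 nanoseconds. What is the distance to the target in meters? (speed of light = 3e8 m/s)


tof = 498 ns = 4.98e-07 s
dist = c * tof / 2
= 3e8 * 4.98e-07 / 2
= 74.7 m


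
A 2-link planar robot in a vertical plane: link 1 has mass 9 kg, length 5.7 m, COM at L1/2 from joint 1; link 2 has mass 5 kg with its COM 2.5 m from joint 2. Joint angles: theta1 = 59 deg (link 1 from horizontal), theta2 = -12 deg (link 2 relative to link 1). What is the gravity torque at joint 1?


Horizontal distance from joint 1 to link-1 COM:
  x_c1 = (L1/2)*cos(t1) = 2.85 * 0.515 = 1.4679 m
Horizontal distance from joint 1 to link-2 COM:
  x_c2 = L1*cos(t1) + Lc2*cos(t1+t2)
       = 5.7*0.515 + 2.5*0.682 = 4.6407 m
tau1 = m1*g*x_c1 + m2*g*x_c2
     = 9*9.81*1.4679 + 5*9.81*4.6407
     = 129.5972 + 227.627
     = 357.2242 Nm


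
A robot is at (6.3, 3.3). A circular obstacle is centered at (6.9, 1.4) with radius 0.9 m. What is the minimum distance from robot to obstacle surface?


center_dist = sqrt((6.3-6.9)^2 + (3.3-1.4)^2)
= sqrt(0.36 + 3.61)
= 1.9925
min_dist = center_dist - radius = 1.9925 - 0.9 = 1.0925 m


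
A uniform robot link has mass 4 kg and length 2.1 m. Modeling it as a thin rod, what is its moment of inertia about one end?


I = (1/3) * m * L^2
= (1/3) * 4 * 2.1^2
= 0.333333 * 4 * 4.41
= 5.88 kg*m^2


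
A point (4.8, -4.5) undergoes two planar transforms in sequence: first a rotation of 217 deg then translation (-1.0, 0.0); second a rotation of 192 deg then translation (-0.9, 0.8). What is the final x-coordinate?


After transform 1:
x1 = cos(217)*4.8 - sin(217)*-4.5 + -1.0 = -7.5416
y1 = sin(217)*4.8 + cos(217)*-4.5 + 0.0 = 0.7051
After transform 2:
x2 = cos(192)*-7.5416 - sin(192)*0.7051 + -0.9
= 6.6234


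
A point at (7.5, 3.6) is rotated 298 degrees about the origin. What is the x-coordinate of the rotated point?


x' = x*cos(theta) - y*sin(theta)
cos(298 deg) = 0.4695, sin(298 deg) = -0.8829
x' = 7.5 * 0.4695 - 3.6 * -0.8829
= 3.521 - -3.1786
= 6.6996


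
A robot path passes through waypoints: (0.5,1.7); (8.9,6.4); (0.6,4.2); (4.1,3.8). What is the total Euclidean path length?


Segment lengths:
  seg1 = sqrt((8.4)^2 + (4.7)^2) = 9.6255
  seg2 = sqrt((-8.3)^2 + (-2.2)^2) = 8.5866
  seg3 = sqrt((3.5)^2 + (-0.4)^2) = 3.5228
Total = 21.7349


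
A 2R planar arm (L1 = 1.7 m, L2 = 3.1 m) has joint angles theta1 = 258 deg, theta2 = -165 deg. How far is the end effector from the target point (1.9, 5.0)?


End effector via forward kinematics:
x = L1*cos(t1) + L2*cos(t1+t2) = -0.5157
y = L1*sin(t1) + L2*sin(t1+t2) = 1.4329
Distance to target:
d = sqrt((1.9 - -0.5157)^2 + (5.0 - 1.4329)^2)
= sqrt(5.8356 + 12.7242)
= 4.3081 m


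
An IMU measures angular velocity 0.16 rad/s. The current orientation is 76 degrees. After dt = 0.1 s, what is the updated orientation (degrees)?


delta_theta = w * dt = 0.16 * 0.1 = 0.016 rad
= 0.9167 deg
theta_new = 76 + 0.9167 = 76.9167 deg


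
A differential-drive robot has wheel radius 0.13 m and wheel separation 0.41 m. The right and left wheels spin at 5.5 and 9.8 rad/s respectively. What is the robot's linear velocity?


vR = r*wR = 0.13*5.5 = 0.715 m/s
vL = r*wL = 0.13*9.8 = 1.274 m/s
v = (vR+vL)/2 = 0.9945 m/s
omega = (vR-vL)/L = -1.3634 rad/s
linear velocity = 0.9945 m/s


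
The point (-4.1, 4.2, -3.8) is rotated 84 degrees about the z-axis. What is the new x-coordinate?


Rotation about z-axis: x' = x*cos(theta) - y*sin(theta)
= -4.1 * 0.1045 - 4.2 * 0.9945
= -4.6056


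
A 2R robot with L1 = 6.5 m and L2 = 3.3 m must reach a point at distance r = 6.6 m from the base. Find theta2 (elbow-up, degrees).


cos(theta2) = (r^2 - L1^2 - L2^2) / (2*L1*L2)
cos(theta2) = (43.56 - 42.25 - 10.89) / 42.9
cos(theta2) = -0.22331
theta2 = 102.9035 degrees


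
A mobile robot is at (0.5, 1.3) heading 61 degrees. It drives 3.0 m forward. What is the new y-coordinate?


y_new = y0 + d*sin(theta)
= 1.3 + 3.0*sin(61)
= 1.3 + 2.6239
= 3.9239


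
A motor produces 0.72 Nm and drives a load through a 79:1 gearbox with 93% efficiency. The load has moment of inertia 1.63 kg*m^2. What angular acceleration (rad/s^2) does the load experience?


tau_out = tau_motor * N * eta
= 0.72 * 79 * 0.93 = 52.8984 Nm
alpha = tau_out / I = 52.8984 / 1.63
= 32.453 rad/s^2


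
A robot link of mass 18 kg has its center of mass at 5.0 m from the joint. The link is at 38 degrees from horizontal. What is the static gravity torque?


tau = m*g*L*cos(angle)
= 18 * 9.81 * 5.0 * cos(38 deg)
= 18 * 9.81 * 5.0 * 0.788
= 695.7347 Nm


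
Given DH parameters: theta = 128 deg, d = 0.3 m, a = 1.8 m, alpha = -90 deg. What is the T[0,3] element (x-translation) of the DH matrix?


T[0,3] = a * cos(theta)
= 1.8 * cos(128 deg)
= 1.8 * -0.6157
= -1.1082


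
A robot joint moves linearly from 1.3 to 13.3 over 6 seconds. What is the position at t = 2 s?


s = t/T = 2/6 = 0.3333
p(t) = p0 + (pf-p0)*s
= 1.3 + (13.3 - 1.3) * 0.3333
= 5.3


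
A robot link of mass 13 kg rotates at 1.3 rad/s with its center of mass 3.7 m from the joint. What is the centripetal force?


F = m * omega^2 * r
= 13 * 1.3^2 * 3.7
= 13 * 1.69 * 3.7
= 81.289 N


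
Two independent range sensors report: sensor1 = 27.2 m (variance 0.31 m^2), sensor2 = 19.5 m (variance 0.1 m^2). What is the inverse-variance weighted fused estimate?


w1 = (1/var1) / (1/var1 + 1/var2)
   = 3.2258 / (3.2258 + 10.0) = 0.2439
w2 = 1 - w1 = 0.7561
fused = w1*s1 + w2*s2 = 6.6341 + 14.7439
= 21.378 m


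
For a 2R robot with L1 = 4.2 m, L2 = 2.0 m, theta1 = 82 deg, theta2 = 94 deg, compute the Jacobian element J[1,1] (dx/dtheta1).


J[1,1] = -L1*sin(t1) - L2*sin(t1+t2)
= -4.2*sin(82) - 2.0*sin(176)
= -4.2986


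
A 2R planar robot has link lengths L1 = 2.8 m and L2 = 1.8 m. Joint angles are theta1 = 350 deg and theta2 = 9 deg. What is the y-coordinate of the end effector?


Convert angles to radians: theta1 = 6.1087, theta2 = 0.1571
y = L1*sin(theta1) + L2*sin(theta1+theta2)
y = -0.4862 + -0.0314
y = -0.5176


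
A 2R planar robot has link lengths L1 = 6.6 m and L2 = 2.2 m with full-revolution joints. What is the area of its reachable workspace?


r_max = L1 + L2 = 8.8 m
r_min = |L1 - L2| = 4.4 m
Area = pi*(r_max^2 - r_min^2)
= pi*(77.44 - 19.36)
= pi * 58.08
= 182.4637 m^2


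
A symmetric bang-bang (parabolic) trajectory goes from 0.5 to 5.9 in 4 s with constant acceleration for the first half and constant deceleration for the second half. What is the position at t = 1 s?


Symmetric rest-to-rest: each phase covers (pf-p0)/2 in time T/2. 0.5*a*(T/2)^2 = (pf-p0)/2 => a = 4*(pf-p0)/T^2
a = 4*(5.9-0.5)/4^2 = 1.35
t = 1 is in the acceleration phase (t <= T/2).
p = p0 + 0.5*a*t^2 = 0.5 + 0.5*1.35*1^2
= 1.175


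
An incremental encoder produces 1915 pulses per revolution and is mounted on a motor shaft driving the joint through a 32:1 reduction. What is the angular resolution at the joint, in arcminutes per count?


counts per rev = 1915
effective counts at joint = 1915 * 32 = 61280
resolution = 360*60 / 61280
= 0.3525 arcmin/count


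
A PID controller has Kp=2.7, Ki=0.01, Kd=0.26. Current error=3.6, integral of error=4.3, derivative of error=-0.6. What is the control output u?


u = Kp*e + Ki*int(e) + Kd*de/dt
= 2.7*3.6 + 0.01*4.3 + 0.26*(-0.6)
= 9.72 + 0.043 + -0.156
= 9.607


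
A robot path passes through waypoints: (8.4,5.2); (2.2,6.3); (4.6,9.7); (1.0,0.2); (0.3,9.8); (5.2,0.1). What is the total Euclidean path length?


Segment lengths:
  seg1 = sqrt((-6.2)^2 + (1.1)^2) = 6.2968
  seg2 = sqrt((2.4)^2 + (3.4)^2) = 4.1617
  seg3 = sqrt((-3.6)^2 + (-9.5)^2) = 10.1592
  seg4 = sqrt((-0.7)^2 + (9.6)^2) = 9.6255
  seg5 = sqrt((4.9)^2 + (-9.7)^2) = 10.8674
Total = 41.1107


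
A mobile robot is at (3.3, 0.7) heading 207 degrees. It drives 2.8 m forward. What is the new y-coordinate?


y_new = y0 + d*sin(theta)
= 0.7 + 2.8*sin(207)
= 0.7 + -1.2712
= -0.5712


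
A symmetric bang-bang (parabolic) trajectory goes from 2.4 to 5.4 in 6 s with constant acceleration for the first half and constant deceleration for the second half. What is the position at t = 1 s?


Symmetric rest-to-rest: each phase covers (pf-p0)/2 in time T/2. 0.5*a*(T/2)^2 = (pf-p0)/2 => a = 4*(pf-p0)/T^2
a = 4*(5.4-2.4)/6^2 = 0.3333
t = 1 is in the acceleration phase (t <= T/2).
p = p0 + 0.5*a*t^2 = 2.4 + 0.5*0.3333*1^2
= 2.5667


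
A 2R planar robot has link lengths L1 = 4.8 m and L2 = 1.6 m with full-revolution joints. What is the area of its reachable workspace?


r_max = L1 + L2 = 6.4 m
r_min = |L1 - L2| = 3.2 m
Area = pi*(r_max^2 - r_min^2)
= pi*(40.96 - 10.24)
= pi * 30.72
= 96.5097 m^2


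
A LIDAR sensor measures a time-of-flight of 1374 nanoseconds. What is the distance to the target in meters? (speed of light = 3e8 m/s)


tof = 1374 ns = 1.374e-06 s
dist = c * tof / 2
= 3e8 * 1.374e-06 / 2
= 206.1 m


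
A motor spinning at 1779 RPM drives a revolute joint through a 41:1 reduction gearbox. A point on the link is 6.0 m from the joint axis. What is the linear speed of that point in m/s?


omega_motor = 1779 * 2*pi/60 = 186.2964 rad/s
omega_joint = omega_motor / 41 = 4.5438 rad/s
v = omega_joint * r = 4.5438 * 6.0
= 27.2629 m/s


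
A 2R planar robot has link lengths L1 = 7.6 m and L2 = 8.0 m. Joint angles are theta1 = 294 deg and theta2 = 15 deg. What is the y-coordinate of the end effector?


Convert angles to radians: theta1 = 5.1313, theta2 = 0.2618
y = L1*sin(theta1) + L2*sin(theta1+theta2)
y = -6.9429 + -6.2172
y = -13.1601


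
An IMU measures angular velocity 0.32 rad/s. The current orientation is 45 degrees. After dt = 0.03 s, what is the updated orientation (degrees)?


delta_theta = w * dt = 0.32 * 0.03 = 0.0096 rad
= 0.55 deg
theta_new = 45 + 0.55 = 45.55 deg


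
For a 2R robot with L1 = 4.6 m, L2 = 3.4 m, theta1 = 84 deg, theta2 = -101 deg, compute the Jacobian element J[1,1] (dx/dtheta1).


J[1,1] = -L1*sin(t1) - L2*sin(t1+t2)
= -4.6*sin(84) - 3.4*sin(-17)
= -3.5807


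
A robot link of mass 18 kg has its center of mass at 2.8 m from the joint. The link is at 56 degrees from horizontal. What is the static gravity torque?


tau = m*g*L*cos(angle)
= 18 * 9.81 * 2.8 * cos(56 deg)
= 18 * 9.81 * 2.8 * 0.5592
= 276.4784 Nm


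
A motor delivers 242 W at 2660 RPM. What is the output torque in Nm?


omega = 2660 * 2*pi/60 = 278.5545 rad/s
tau = P / omega = 242 / 278.5545
= 0.8688 Nm


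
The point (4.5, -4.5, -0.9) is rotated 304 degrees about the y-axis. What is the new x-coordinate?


Rotation about y-axis: x' = x*cos(theta) + z*sin(theta)
= 4.5 * 0.5592 + -0.9 * -0.829
= 3.2625


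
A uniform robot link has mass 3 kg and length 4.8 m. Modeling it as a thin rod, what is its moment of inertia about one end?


I = (1/3) * m * L^2
= (1/3) * 3 * 4.8^2
= 0.333333 * 3 * 23.04
= 23.04 kg*m^2


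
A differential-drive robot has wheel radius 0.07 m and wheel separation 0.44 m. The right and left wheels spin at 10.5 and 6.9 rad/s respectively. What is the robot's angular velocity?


vR = r*wR = 0.07*10.5 = 0.735 m/s
vL = r*wL = 0.07*6.9 = 0.483 m/s
v = (vR+vL)/2 = 0.609 m/s
omega = (vR-vL)/L = 0.5727 rad/s
angular velocity = 0.5727 rad/s


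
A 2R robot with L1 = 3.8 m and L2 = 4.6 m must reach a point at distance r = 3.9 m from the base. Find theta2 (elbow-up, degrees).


cos(theta2) = (r^2 - L1^2 - L2^2) / (2*L1*L2)
cos(theta2) = (15.21 - 14.44 - 21.16) / 34.96
cos(theta2) = -0.583238
theta2 = 125.6786 degrees


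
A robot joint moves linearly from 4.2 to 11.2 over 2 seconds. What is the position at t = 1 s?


s = t/T = 1/2 = 0.5
p(t) = p0 + (pf-p0)*s
= 4.2 + (11.2 - 4.2) * 0.5
= 7.7


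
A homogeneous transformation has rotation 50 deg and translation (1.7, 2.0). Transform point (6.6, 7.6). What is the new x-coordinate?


x' = cos(theta)*px - sin(theta)*py + tx
= 0.6428*6.6 - 0.766*7.6 + 1.7
= 0.1205


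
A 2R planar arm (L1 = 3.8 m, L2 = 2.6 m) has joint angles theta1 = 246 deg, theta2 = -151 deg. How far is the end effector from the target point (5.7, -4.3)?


End effector via forward kinematics:
x = L1*cos(t1) + L2*cos(t1+t2) = -1.7722
y = L1*sin(t1) + L2*sin(t1+t2) = -0.8814
Distance to target:
d = sqrt((5.7 - -1.7722)^2 + (-4.3 - -0.8814)^2)
= sqrt(55.8338 + 11.6871)
= 8.2171 m


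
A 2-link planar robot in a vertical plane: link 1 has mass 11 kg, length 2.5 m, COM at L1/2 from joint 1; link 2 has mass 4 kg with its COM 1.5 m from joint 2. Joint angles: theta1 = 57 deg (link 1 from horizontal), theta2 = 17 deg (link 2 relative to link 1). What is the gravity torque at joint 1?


Horizontal distance from joint 1 to link-1 COM:
  x_c1 = (L1/2)*cos(t1) = 1.25 * 0.5446 = 0.6808 m
Horizontal distance from joint 1 to link-2 COM:
  x_c2 = L1*cos(t1) + Lc2*cos(t1+t2)
       = 2.5*0.5446 + 1.5*0.2756 = 1.7751 m
tau1 = m1*g*x_c1 + m2*g*x_c2
     = 11*9.81*0.6808 + 4*9.81*1.7751
     = 73.465 + 69.6531
     = 143.1181 Nm


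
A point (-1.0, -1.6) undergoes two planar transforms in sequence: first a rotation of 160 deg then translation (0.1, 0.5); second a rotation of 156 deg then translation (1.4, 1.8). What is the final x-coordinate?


After transform 1:
x1 = cos(160)*-1.0 - sin(160)*-1.6 + 0.1 = 1.5869
y1 = sin(160)*-1.0 + cos(160)*-1.6 + 0.5 = 1.6615
After transform 2:
x2 = cos(156)*1.5869 - sin(156)*1.6615 + 1.4
= -0.7255


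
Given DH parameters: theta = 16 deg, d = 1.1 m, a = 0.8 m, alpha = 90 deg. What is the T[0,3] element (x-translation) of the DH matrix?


T[0,3] = a * cos(theta)
= 0.8 * cos(16 deg)
= 0.8 * 0.9613
= 0.769


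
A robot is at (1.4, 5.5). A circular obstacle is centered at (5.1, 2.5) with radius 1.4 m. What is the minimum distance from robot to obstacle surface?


center_dist = sqrt((1.4-5.1)^2 + (5.5-2.5)^2)
= sqrt(13.69 + 9.0)
= 4.7634
min_dist = center_dist - radius = 4.7634 - 1.4 = 3.3634 m


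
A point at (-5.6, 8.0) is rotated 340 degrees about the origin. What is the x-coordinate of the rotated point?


x' = x*cos(theta) - y*sin(theta)
cos(340 deg) = 0.9397, sin(340 deg) = -0.342
x' = -5.6 * 0.9397 - 8.0 * -0.342
= -5.2623 - -2.7362
= -2.5261


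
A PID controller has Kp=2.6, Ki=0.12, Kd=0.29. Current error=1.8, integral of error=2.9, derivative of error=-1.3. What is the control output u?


u = Kp*e + Ki*int(e) + Kd*de/dt
= 2.6*1.8 + 0.12*2.9 + 0.29*(-1.3)
= 4.68 + 0.348 + -0.377
= 4.651


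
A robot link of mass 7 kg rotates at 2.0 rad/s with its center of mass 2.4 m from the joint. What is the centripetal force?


F = m * omega^2 * r
= 7 * 2.0^2 * 2.4
= 7 * 4.0 * 2.4
= 67.2 N


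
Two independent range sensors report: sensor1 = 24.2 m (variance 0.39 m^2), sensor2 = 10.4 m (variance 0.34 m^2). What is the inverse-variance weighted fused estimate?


w1 = (1/var1) / (1/var1 + 1/var2)
   = 2.5641 / (2.5641 + 2.9412) = 0.4658
w2 = 1 - w1 = 0.5342
fused = w1*s1 + w2*s2 = 11.2712 + 5.5562
= 16.8274 m


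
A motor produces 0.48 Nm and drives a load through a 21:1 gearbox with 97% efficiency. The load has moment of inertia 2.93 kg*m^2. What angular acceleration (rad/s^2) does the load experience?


tau_out = tau_motor * N * eta
= 0.48 * 21 * 0.97 = 9.7776 Nm
alpha = tau_out / I = 9.7776 / 2.93
= 3.3371 rad/s^2


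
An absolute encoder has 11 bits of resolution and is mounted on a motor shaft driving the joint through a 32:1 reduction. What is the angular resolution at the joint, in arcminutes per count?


counts = 2^11 = 2048
effective counts at joint = 2048 * 32 = 65536
resolution = 360*60 / 65536
= 0.3296 arcmin/count


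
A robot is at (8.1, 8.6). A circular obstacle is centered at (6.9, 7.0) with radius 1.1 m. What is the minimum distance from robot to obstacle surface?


center_dist = sqrt((8.1-6.9)^2 + (8.6-7.0)^2)
= sqrt(1.44 + 2.56)
= 2.0
min_dist = center_dist - radius = 2.0 - 1.1 = 0.9 m


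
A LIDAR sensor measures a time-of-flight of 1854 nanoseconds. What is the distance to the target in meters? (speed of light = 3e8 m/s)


tof = 1854 ns = 1.854e-06 s
dist = c * tof / 2
= 3e8 * 1.854e-06 / 2
= 278.1 m


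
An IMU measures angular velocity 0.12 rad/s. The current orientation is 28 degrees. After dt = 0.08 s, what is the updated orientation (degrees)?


delta_theta = w * dt = 0.12 * 0.08 = 0.0096 rad
= 0.55 deg
theta_new = 28 + 0.55 = 28.55 deg


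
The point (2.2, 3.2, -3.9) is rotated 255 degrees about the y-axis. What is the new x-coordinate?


Rotation about y-axis: x' = x*cos(theta) + z*sin(theta)
= 2.2 * -0.2588 + -3.9 * -0.9659
= 3.1977


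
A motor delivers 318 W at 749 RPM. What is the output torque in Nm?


omega = 749 * 2*pi/60 = 78.4351 rad/s
tau = P / omega = 318 / 78.4351
= 4.0543 Nm


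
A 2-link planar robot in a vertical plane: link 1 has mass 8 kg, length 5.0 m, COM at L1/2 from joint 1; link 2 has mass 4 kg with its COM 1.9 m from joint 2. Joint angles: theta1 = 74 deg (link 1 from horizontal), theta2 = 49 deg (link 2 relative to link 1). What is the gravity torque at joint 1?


Horizontal distance from joint 1 to link-1 COM:
  x_c1 = (L1/2)*cos(t1) = 2.5 * 0.2756 = 0.6891 m
Horizontal distance from joint 1 to link-2 COM:
  x_c2 = L1*cos(t1) + Lc2*cos(t1+t2)
       = 5.0*0.2756 + 1.9*-0.5446 = 0.3434 m
tau1 = m1*g*x_c1 + m2*g*x_c2
     = 8*9.81*0.6891 + 4*9.81*0.3434
     = 54.08 + 13.4739
     = 67.554 Nm


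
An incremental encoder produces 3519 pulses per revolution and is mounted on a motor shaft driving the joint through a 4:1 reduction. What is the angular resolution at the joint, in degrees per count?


counts per rev = 3519
effective counts at joint = 3519 * 4 = 14076
resolution = 360 / 14076
= 0.0256 deg/count


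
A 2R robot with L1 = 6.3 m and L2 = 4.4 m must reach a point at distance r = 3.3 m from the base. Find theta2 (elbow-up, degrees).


cos(theta2) = (r^2 - L1^2 - L2^2) / (2*L1*L2)
cos(theta2) = (10.89 - 39.69 - 19.36) / 55.44
cos(theta2) = -0.868687
theta2 = 150.3064 degrees


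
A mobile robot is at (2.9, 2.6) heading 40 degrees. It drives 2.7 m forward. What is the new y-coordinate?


y_new = y0 + d*sin(theta)
= 2.6 + 2.7*sin(40)
= 2.6 + 1.7355
= 4.3355


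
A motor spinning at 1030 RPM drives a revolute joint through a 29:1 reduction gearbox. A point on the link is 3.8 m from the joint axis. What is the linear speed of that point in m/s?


omega_motor = 1030 * 2*pi/60 = 107.8613 rad/s
omega_joint = omega_motor / 29 = 3.7194 rad/s
v = omega_joint * r = 3.7194 * 3.8
= 14.1336 m/s


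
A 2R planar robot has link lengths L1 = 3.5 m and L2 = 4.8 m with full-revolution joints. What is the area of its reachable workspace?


r_max = L1 + L2 = 8.3 m
r_min = |L1 - L2| = 1.3 m
Area = pi*(r_max^2 - r_min^2)
= pi*(68.89 - 1.69)
= pi * 67.2
= 211.115 m^2


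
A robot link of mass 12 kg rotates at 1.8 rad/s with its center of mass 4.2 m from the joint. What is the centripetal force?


F = m * omega^2 * r
= 12 * 1.8^2 * 4.2
= 12 * 3.24 * 4.2
= 163.296 N


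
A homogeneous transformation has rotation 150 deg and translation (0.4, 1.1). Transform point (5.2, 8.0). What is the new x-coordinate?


x' = cos(theta)*px - sin(theta)*py + tx
= -0.866*5.2 - 0.5*8.0 + 0.4
= -8.1033


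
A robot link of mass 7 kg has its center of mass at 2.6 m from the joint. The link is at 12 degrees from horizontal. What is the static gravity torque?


tau = m*g*L*cos(angle)
= 7 * 9.81 * 2.6 * cos(12 deg)
= 7 * 9.81 * 2.6 * 0.9781
= 174.6404 Nm


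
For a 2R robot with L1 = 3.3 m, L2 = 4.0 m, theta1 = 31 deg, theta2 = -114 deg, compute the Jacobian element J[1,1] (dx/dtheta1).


J[1,1] = -L1*sin(t1) - L2*sin(t1+t2)
= -3.3*sin(31) - 4.0*sin(-83)
= 2.2706


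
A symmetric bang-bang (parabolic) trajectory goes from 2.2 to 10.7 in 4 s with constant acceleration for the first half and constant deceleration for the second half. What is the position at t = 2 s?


Symmetric rest-to-rest: each phase covers (pf-p0)/2 in time T/2. 0.5*a*(T/2)^2 = (pf-p0)/2 => a = 4*(pf-p0)/T^2
a = 4*(10.7-2.2)/4^2 = 2.125
t = 2 is in the acceleration phase (t <= T/2).
p = p0 + 0.5*a*t^2 = 2.2 + 0.5*2.125*2^2
= 6.45


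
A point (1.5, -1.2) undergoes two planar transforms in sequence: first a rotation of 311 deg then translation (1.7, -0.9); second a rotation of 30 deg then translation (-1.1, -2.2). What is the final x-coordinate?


After transform 1:
x1 = cos(311)*1.5 - sin(311)*-1.2 + 1.7 = 1.7784
y1 = sin(311)*1.5 + cos(311)*-1.2 + -0.9 = -2.8193
After transform 2:
x2 = cos(30)*1.7784 - sin(30)*-2.8193 + -1.1
= 1.8498


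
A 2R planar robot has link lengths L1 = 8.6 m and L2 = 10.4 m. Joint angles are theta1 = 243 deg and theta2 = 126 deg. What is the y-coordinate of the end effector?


Convert angles to radians: theta1 = 4.2412, theta2 = 2.1991
y = L1*sin(theta1) + L2*sin(theta1+theta2)
y = -7.6627 + 1.6269
y = -6.0357


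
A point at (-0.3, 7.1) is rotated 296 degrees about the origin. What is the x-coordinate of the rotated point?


x' = x*cos(theta) - y*sin(theta)
cos(296 deg) = 0.4384, sin(296 deg) = -0.8988
x' = -0.3 * 0.4384 - 7.1 * -0.8988
= -0.1315 - -6.3814
= 6.2499


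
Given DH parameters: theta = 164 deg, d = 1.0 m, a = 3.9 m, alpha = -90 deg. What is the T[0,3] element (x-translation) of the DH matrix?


T[0,3] = a * cos(theta)
= 3.9 * cos(164 deg)
= 3.9 * -0.9613
= -3.7489


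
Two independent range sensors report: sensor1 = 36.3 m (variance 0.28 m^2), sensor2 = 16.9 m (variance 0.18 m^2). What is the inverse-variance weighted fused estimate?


w1 = (1/var1) / (1/var1 + 1/var2)
   = 3.5714 / (3.5714 + 5.5556) = 0.3913
w2 = 1 - w1 = 0.6087
fused = w1*s1 + w2*s2 = 14.2043 + 10.287
= 24.4913 m


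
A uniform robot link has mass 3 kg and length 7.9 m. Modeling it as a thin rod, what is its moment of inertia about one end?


I = (1/3) * m * L^2
= (1/3) * 3 * 7.9^2
= 0.333333 * 3 * 62.41
= 62.41 kg*m^2


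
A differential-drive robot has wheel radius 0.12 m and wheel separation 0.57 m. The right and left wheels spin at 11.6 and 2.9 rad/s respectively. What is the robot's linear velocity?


vR = r*wR = 0.12*11.6 = 1.392 m/s
vL = r*wL = 0.12*2.9 = 0.348 m/s
v = (vR+vL)/2 = 0.87 m/s
omega = (vR-vL)/L = 1.8316 rad/s
linear velocity = 0.87 m/s


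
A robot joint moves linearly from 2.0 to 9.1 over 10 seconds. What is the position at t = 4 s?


s = t/T = 4/10 = 0.4
p(t) = p0 + (pf-p0)*s
= 2.0 + (9.1 - 2.0) * 0.4
= 4.84


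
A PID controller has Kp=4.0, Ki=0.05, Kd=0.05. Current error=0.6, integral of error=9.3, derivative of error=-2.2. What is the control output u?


u = Kp*e + Ki*int(e) + Kd*de/dt
= 4.0*0.6 + 0.05*9.3 + 0.05*(-2.2)
= 2.4 + 0.465 + -0.11
= 2.755


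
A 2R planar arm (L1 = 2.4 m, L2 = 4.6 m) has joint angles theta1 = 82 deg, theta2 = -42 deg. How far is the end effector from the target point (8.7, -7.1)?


End effector via forward kinematics:
x = L1*cos(t1) + L2*cos(t1+t2) = 3.8578
y = L1*sin(t1) + L2*sin(t1+t2) = 5.3335
Distance to target:
d = sqrt((8.7 - 3.8578)^2 + (-7.1 - 5.3335)^2)
= sqrt(23.4467 + 154.5911)
= 13.3431 m


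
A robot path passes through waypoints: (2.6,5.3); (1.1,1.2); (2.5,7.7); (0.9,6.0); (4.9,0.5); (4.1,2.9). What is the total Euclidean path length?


Segment lengths:
  seg1 = sqrt((-1.5)^2 + (-4.1)^2) = 4.3658
  seg2 = sqrt((1.4)^2 + (6.5)^2) = 6.6491
  seg3 = sqrt((-1.6)^2 + (-1.7)^2) = 2.3345
  seg4 = sqrt((4.0)^2 + (-5.5)^2) = 6.8007
  seg5 = sqrt((-0.8)^2 + (2.4)^2) = 2.5298
Total = 22.6799


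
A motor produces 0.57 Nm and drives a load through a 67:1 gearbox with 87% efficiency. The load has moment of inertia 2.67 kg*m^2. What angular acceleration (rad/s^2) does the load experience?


tau_out = tau_motor * N * eta
= 0.57 * 67 * 0.87 = 33.2253 Nm
alpha = tau_out / I = 33.2253 / 2.67
= 12.4439 rad/s^2


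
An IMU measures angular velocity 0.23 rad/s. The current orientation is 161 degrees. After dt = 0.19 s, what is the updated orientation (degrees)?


delta_theta = w * dt = 0.23 * 0.19 = 0.0437 rad
= 2.5038 deg
theta_new = 161 + 2.5038 = 163.5038 deg


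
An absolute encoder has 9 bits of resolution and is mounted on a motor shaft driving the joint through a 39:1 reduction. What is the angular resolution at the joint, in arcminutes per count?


counts = 2^9 = 512
effective counts at joint = 512 * 39 = 19968
resolution = 360*60 / 19968
= 1.0817 arcmin/count


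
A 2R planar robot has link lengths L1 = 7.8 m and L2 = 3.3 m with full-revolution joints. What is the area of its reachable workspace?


r_max = L1 + L2 = 11.1 m
r_min = |L1 - L2| = 4.5 m
Area = pi*(r_max^2 - r_min^2)
= pi*(123.21 - 20.25)
= pi * 102.96
= 323.4584 m^2


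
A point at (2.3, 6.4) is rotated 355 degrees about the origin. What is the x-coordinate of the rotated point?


x' = x*cos(theta) - y*sin(theta)
cos(355 deg) = 0.9962, sin(355 deg) = -0.0872
x' = 2.3 * 0.9962 - 6.4 * -0.0872
= 2.2912 - -0.5578
= 2.849


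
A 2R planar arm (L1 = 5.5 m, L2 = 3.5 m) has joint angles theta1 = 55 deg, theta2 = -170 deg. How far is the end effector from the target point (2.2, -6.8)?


End effector via forward kinematics:
x = L1*cos(t1) + L2*cos(t1+t2) = 1.6755
y = L1*sin(t1) + L2*sin(t1+t2) = 1.3333
Distance to target:
d = sqrt((2.2 - 1.6755)^2 + (-6.8 - 1.3333)^2)
= sqrt(0.2751 + 66.1499)
= 8.1502 m


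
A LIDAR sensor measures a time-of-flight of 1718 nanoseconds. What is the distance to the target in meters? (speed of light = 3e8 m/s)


tof = 1718 ns = 1.718e-06 s
dist = c * tof / 2
= 3e8 * 1.718e-06 / 2
= 257.7 m


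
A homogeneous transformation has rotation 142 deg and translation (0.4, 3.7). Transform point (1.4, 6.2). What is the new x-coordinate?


x' = cos(theta)*px - sin(theta)*py + tx
= -0.788*1.4 - 0.6157*6.2 + 0.4
= -4.5203


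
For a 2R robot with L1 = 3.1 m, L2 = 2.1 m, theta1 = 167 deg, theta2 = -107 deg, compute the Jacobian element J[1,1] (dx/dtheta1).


J[1,1] = -L1*sin(t1) - L2*sin(t1+t2)
= -3.1*sin(167) - 2.1*sin(60)
= -2.516


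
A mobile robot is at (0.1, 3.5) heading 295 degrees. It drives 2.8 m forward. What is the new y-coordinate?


y_new = y0 + d*sin(theta)
= 3.5 + 2.8*sin(295)
= 3.5 + -2.5377
= 0.9623


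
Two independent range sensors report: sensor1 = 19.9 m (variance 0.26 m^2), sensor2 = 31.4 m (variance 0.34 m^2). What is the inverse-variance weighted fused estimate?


w1 = (1/var1) / (1/var1 + 1/var2)
   = 3.8462 / (3.8462 + 2.9412) = 0.5667
w2 = 1 - w1 = 0.4333
fused = w1*s1 + w2*s2 = 11.2767 + 13.6067
= 24.8833 m


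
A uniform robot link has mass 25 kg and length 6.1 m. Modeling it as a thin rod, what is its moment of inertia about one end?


I = (1/3) * m * L^2
= (1/3) * 25 * 6.1^2
= 0.333333 * 25 * 37.21
= 310.0833 kg*m^2


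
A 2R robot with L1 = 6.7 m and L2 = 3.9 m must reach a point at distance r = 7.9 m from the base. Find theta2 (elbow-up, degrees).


cos(theta2) = (r^2 - L1^2 - L2^2) / (2*L1*L2)
cos(theta2) = (62.41 - 44.89 - 15.21) / 52.26
cos(theta2) = 0.044202
theta2 = 87.4666 degrees


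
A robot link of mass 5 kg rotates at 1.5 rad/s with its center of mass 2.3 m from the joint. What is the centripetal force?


F = m * omega^2 * r
= 5 * 1.5^2 * 2.3
= 5 * 2.25 * 2.3
= 25.875 N


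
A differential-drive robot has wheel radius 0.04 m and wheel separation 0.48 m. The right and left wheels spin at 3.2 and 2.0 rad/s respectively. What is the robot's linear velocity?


vR = r*wR = 0.04*3.2 = 0.128 m/s
vL = r*wL = 0.04*2.0 = 0.08 m/s
v = (vR+vL)/2 = 0.104 m/s
omega = (vR-vL)/L = 0.1 rad/s
linear velocity = 0.104 m/s


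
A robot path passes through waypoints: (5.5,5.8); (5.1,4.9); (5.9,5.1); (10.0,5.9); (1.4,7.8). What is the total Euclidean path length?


Segment lengths:
  seg1 = sqrt((-0.4)^2 + (-0.9)^2) = 0.9849
  seg2 = sqrt((0.8)^2 + (0.2)^2) = 0.8246
  seg3 = sqrt((4.1)^2 + (0.8)^2) = 4.1773
  seg4 = sqrt((-8.6)^2 + (1.9)^2) = 8.8074
Total = 14.7942


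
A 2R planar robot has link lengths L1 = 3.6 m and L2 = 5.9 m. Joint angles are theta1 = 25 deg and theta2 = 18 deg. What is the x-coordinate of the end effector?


Convert angles to radians: theta1 = 0.4363, theta2 = 0.3142
x = L1*cos(theta1) + L2*cos(theta1+theta2)
x = 3.2627 + 4.315
x = 7.5777


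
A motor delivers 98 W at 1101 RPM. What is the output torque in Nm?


omega = 1101 * 2*pi/60 = 115.2965 rad/s
tau = P / omega = 98 / 115.2965
= 0.85 Nm


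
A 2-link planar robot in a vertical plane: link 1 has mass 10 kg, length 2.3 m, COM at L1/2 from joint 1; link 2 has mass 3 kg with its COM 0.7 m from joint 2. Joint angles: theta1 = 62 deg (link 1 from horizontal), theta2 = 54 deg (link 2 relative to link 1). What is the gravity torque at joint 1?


Horizontal distance from joint 1 to link-1 COM:
  x_c1 = (L1/2)*cos(t1) = 1.15 * 0.4695 = 0.5399 m
Horizontal distance from joint 1 to link-2 COM:
  x_c2 = L1*cos(t1) + Lc2*cos(t1+t2)
       = 2.3*0.4695 + 0.7*-0.4384 = 0.7729 m
tau1 = m1*g*x_c1 + m2*g*x_c2
     = 10*9.81*0.5399 + 3*9.81*0.7729
     = 52.9634 + 22.7472
     = 75.7106 Nm


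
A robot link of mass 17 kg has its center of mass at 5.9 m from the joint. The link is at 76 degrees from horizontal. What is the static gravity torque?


tau = m*g*L*cos(angle)
= 17 * 9.81 * 5.9 * cos(76 deg)
= 17 * 9.81 * 5.9 * 0.2419
= 238.0374 Nm


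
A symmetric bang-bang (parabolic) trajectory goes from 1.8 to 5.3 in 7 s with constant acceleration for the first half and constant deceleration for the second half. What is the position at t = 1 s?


Symmetric rest-to-rest: each phase covers (pf-p0)/2 in time T/2. 0.5*a*(T/2)^2 = (pf-p0)/2 => a = 4*(pf-p0)/T^2
a = 4*(5.3-1.8)/7^2 = 0.2857
t = 1 is in the acceleration phase (t <= T/2).
p = p0 + 0.5*a*t^2 = 1.8 + 0.5*0.2857*1^2
= 1.9429


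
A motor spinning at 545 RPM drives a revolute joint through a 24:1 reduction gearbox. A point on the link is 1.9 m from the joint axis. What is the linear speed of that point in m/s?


omega_motor = 545 * 2*pi/60 = 57.0723 rad/s
omega_joint = omega_motor / 24 = 2.378 rad/s
v = omega_joint * r = 2.378 * 1.9
= 4.5182 m/s


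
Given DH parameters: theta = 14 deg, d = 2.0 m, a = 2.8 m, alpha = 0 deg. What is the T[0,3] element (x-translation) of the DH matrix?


T[0,3] = a * cos(theta)
= 2.8 * cos(14 deg)
= 2.8 * 0.9703
= 2.7168


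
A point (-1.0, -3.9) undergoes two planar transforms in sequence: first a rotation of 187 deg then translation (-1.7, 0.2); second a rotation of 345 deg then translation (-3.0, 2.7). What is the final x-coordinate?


After transform 1:
x1 = cos(187)*-1.0 - sin(187)*-3.9 + -1.7 = -1.1827
y1 = sin(187)*-1.0 + cos(187)*-3.9 + 0.2 = 4.1928
After transform 2:
x2 = cos(345)*-1.1827 - sin(345)*4.1928 + -3.0
= -3.0573


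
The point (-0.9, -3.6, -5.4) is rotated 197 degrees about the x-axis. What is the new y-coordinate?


Rotation about x-axis: y' = y*cos(theta) - z*sin(theta)
= -3.6 * -0.9563 - -5.4 * -0.2924
= 1.8639


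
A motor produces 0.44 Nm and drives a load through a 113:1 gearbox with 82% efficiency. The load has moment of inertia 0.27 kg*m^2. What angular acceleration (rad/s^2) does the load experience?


tau_out = tau_motor * N * eta
= 0.44 * 113 * 0.82 = 40.7704 Nm
alpha = tau_out / I = 40.7704 / 0.27
= 151.0015 rad/s^2


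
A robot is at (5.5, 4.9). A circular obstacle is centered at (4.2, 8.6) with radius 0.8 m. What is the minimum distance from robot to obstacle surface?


center_dist = sqrt((5.5-4.2)^2 + (4.9-8.6)^2)
= sqrt(1.69 + 13.69)
= 3.9217
min_dist = center_dist - radius = 3.9217 - 0.8 = 3.1217 m


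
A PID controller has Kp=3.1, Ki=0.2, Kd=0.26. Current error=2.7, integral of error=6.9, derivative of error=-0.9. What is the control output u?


u = Kp*e + Ki*int(e) + Kd*de/dt
= 3.1*2.7 + 0.2*6.9 + 0.26*(-0.9)
= 8.37 + 1.38 + -0.234
= 9.516


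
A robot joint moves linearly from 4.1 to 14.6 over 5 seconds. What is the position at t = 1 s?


s = t/T = 1/5 = 0.2
p(t) = p0 + (pf-p0)*s
= 4.1 + (14.6 - 4.1) * 0.2
= 6.2
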